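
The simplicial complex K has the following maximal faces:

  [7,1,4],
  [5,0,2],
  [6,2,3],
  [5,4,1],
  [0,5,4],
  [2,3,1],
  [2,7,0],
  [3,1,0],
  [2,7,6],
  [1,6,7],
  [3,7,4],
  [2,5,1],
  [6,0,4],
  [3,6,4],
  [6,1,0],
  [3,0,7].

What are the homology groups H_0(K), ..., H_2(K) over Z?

Fix the vertex order 0 < 1 < 2 < 3 < 4 < 5 < 6 < 7 and write every simplex with vertices in increasing order. Then dim K = 2 and the simplices of K are:

  0-simplices (8): [0], [1], [2], [3], [4], [5], [6], [7]
  1-simplices (24): (24 of them)
  2-simplices (16): [0,1,3], [0,1,6], [0,2,5], [0,2,7], [0,3,7], [0,4,5], [0,4,6], [1,2,3], [1,2,5], [1,4,5], [1,4,7], [1,6,7], [2,3,6], [2,6,7], [3,4,6], [3,4,7]

so the chain groups are C_0 ≅ Z^8, C_1 ≅ Z^24, C_2 ≅ Z^16.

∂_1: C_1 → C_0 is given by ∂[p,q] = [q] − [p]. For instance
  ∂[1,7] = [7] − [1].
As a 8×24 matrix over Z this has rank 7, with invariant factors (1,1,1,1,1,1,1).

The boundary map ∂_2: C_2 → C_1 acts by ∂[p,q,r] = [q,r] − [p,r] + [p,q]. For instance
  ∂[0,4,6] = [4,6] − [0,6] + [0,4],
  ∂[3,4,6] = [4,6] − [3,6] + [3,4].
As a 24×16 matrix over Z this has rank 15, with invariant factors (1,1,1,1,1,1,1,1,1,1,1,1,1,1,1).

Computing H_k = (kernel of ∂_k) / (image of ∂_{k+1}):

  H_0: rank C_0 − rank ∂_1 = 8 − 7 = 1, and the invariant factors of ∂_1 are all 1, so H_0 ≅ Z.
  H_1: rank ker ∂_1 − rank ∂_2 = (24 − 7) − 15 = 2, and the invariant factors of ∂_2 are all 1, so H_1 ≅ Z^2.
  H_2: rank ker ∂_2 − rank ∂_3 = (16 − 15) − 0 = 1, and there is no ∂_3, so H_2 ≅ Z.

As a check, the Euler characteristic is 8 − 24 + 16 = 0, which agrees with 1 − 2 + 1 = 0.

H_0 = Z,  H_1 = Z^2,  H_2 = Z.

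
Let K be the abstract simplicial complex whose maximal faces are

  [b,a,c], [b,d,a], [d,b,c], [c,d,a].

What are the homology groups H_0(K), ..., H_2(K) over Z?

K has 4 vertices, 6 edges, 4 triangles.
rank ∂_0 = 0, rank ∂_1 = 3 ⇒ b_0 = 4 − 0 − 3 = 1; all invariant factors of ∂_1 are 1 so no torsion. So H_0 = Z.
rank ∂_1 = 3, rank ∂_2 = 3 ⇒ b_1 = 6 − 3 − 3 = 0; all invariant factors of ∂_2 are 1 so no torsion. So H_1 = 0.
rank ∂_2 = 3, rank ∂_3 = 0 ⇒ b_2 = 4 − 3 − 0 = 1. So H_2 = Z.

H_0 ≅ Z,  H_1 = 0,  H_2 ≅ Z.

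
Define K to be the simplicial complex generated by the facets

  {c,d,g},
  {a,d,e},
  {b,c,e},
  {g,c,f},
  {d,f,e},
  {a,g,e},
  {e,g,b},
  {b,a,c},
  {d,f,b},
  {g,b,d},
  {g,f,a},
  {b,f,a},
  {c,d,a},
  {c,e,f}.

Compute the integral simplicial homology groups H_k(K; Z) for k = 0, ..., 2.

H_0 ≅ Z,  H_1 ≅ Z^2,  H_2 ≅ Z.

Order the vertices as a < b < c < d < e < f < g. Listing each simplex with vertices in this order, K has dimension 2 with simplices:

  0-simplices (7): a, b, c, d, e, f, g
  1-simplices (21): ab, ac, ad, ae, af, ag, bc, bd, be, bf, bg, cd, ce, cf, cg, de, df, dg, ef, eg, fg
  2-simplices (14): abc, abf, acd, ade, aeg, afg, bce, bdf, bdg, beg, cdg, cef, cfg, def

Hence C_0 ≅ Z^7, C_1 ≅ Z^21, C_2 ≅ Z^14.

The boundary map ∂_1: C_1 → C_0 sends each edge [p,q] (with p < q) to q − p. For instance
  ∂fg = g − f.
As a 7×21 matrix over Z this has rank 6, with invariant factors (1,1,1,1,1,1).

The boundary map ∂_2: C_2 → C_1 acts by ∂[p,q,r] = [q,r] − [p,r] + [p,q]. For instance
  ∂afg = fg − ag + af,
  ∂bdf = df − bf + bd.
As a 21×14 matrix over Z this has rank 13, with invariant factors (1,1,1,1,1,1,1,1,1,1,1,1,1).

Now H_k = ker ∂_k / im ∂_{k+1}, so:

  H_0: rank C_0 − rank ∂_1 = 7 − 6 = 1, and the invariant factors of ∂_1 are all 1, so H_0 ≅ Z.
  H_1: rank ker ∂_1 − rank ∂_2 = (21 − 6) − 13 = 2, and the invariant factors of ∂_2 are all 1, so H_1 ≅ Z^2.
  H_2: rank ker ∂_2 − rank ∂_3 = (14 − 13) − 0 = 1, and there is no ∂_3, so H_2 ≅ Z.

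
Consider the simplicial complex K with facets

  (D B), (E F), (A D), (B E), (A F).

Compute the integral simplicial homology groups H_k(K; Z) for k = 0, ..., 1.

H_0 = Z,  H_1 = Z.

We work with the vertex ordering A < B < D < E < F. The simplices of K, each written with vertices in increasing order, are:

  0-simplices (5): A, B, D, E, F
  1-simplices (5): AD, AF, BD, BE, EF

so the chain groups are C_0 ≅ Z^5, C_1 ≅ Z^5.

The boundary map ∂_1: C_1 → C_0 is given by ∂[p,q] = [q] − [p].
The 5×5 boundary matrix has rank 4 and Smith normal form diag(1,1,1,1).

From H_k ≅ ker(∂_k) / im(∂_{k+1}) we obtain:

  H_0: rank C_0 − rank ∂_1 = 5 − 4 = 1, and the invariant factors of ∂_1 are all 1, so H_0 ≅ Z.
  H_1: rank ker ∂_1 − rank ∂_2 = (5 − 4) − 0 = 1, and there is no ∂_2, so H_1 ≅ Z.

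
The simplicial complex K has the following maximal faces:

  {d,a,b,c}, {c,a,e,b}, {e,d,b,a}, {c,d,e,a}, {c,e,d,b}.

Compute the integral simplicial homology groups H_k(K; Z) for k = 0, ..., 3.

H_0 = Z,  H_1 = 0,  H_2 = 0,  H_3 = Z.

Fix the vertex order a < b < c < d < e and write every simplex with vertices in increasing order. Then dim K = 3 and the simplices of K are:

  0-simplices (5): a, b, c, d, e
  1-simplices (10): ab, ac, ad, ae, bc, bd, be, cd, ce, de
  2-simplices (10): abc, abd, abe, acd, ace, ade, bcd, bce, bde, cde
  3-simplices (5): abcd, abce, abde, acde, bcde

giving chain groups C_0 ≅ Z^5, C_1 ≅ Z^10, C_2 ≅ Z^10, C_3 ≅ Z^5.

The boundary map ∂_1: C_1 → C_0 is given by ∂[p,q] = [q] − [p].
As a 5×10 matrix over Z this has rank 4, with invariant factors (1,1,1,1).

∂_2: C_2 → C_1 sends each 2-simplex [p,q,r] to [q,r] − [p,r] + [p,q]. For instance
  ∂cde = de − ce + cd,
  ∂abd = bd − ad + ab.
The resulting 10×10 matrix has rank 6, and its Smith normal form has invariant factors (1,1,1,1,1,1).

The boundary map ∂_3: C_3 → C_2 sends each 3-simplex σ to the alternating sum Σ_i (−1)^i (σ with its i-th vertex removed). For instance
  ∂acde = cde − ade + ace − acd,
  ∂bcde = cde − bde + bce − bcd.
The resulting 10×5 matrix has rank 4, and its Smith normal form has invariant factors (1,1,1,1).

Reading off H_k = ker ∂_k / im ∂_{k+1}:

  H_0: rank C_0 − rank ∂_1 = 5 − 4 = 1, and the invariant factors of ∂_1 are all 1, so H_0 = Z.
  H_1: rank ker ∂_1 − rank ∂_2 = (10 − 4) − 6 = 0, and the invariant factors of ∂_2 are all 1, so H_1 = 0.
  H_2: rank ker ∂_2 − rank ∂_3 = (10 − 6) − 4 = 0, and the invariant factors of ∂_3 are all 1, so H_2 = 0.
  H_3: rank ker ∂_3 − rank ∂_4 = (5 − 4) − 0 = 1, and there is no ∂_4, so H_3 = Z.

(K is a triangulation of the 3-sphere S^3.)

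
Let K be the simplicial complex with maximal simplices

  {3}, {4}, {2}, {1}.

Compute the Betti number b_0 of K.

b_0 = 4.

Take the total order 1 < 2 < 3 < 4 on the vertex set. Then K (dimension 0) consists of the simplices:

  0-simplices (4): [1], [2], [3], [4]

giving chain groups C_0 ≅ Z^4.

Now H_k = ker ∂_k / im ∂_{k+1}, so:

  H_0: rank C_0 − rank ∂_1 = 4 − 0 = 4, and there is no ∂_1, so H_0 ≅ Z^4.

(K is a triangulation of a set of 4 points.)

Hence the Betti numbers are b_0 = 4.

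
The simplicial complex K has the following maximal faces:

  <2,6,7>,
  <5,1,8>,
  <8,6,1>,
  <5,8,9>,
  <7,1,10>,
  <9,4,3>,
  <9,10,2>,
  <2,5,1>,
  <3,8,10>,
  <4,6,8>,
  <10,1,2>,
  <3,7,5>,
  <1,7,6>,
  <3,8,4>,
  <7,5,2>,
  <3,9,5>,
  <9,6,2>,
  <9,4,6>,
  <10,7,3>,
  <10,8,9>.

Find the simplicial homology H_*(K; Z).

We work with the vertex ordering 1 < 2 < 3 < 4 < 5 < 6 < 7 < 8 < 9 < 10. The simplices of K, each written with vertices in increasing order, are:

  0-simplices (10): [1], [2], [3], [4], [5], [6], [7], [8], [9], [10]
  1-simplices (30): (30 of them)
  2-simplices (20): (20 of them)

Hence C_0 ≅ Z^10, C_1 ≅ Z^30, C_2 ≅ Z^20.

∂_1: C_1 → C_0 is given by ∂[p,q] = [q] − [p]. For instance
  ∂[2,5] = [5] − [2].
The 10×30 boundary matrix has rank 9 and Smith normal form diag(1,1,1,1,1,1,1,1,1).

The boundary map ∂_2: C_2 → C_1 acts by ∂[p,q,r] = [q,r] − [p,r] + [p,q]. For instance
  ∂[3,8,10] = [8,10] − [3,10] + [3,8],
  ∂[3,5,7] = [5,7] − [3,7] + [3,5].
The 30×20 boundary matrix has rank 20 and Smith normal form diag(1,1,1,1,1,1,1,1,1,1,1,1,1,1,1,1,1,1,1,2).

Reading off H_k = ker ∂_k / im ∂_{k+1}:

  H_0: rank C_0 − rank ∂_1 = 10 − 9 = 1, and the invariant factors of ∂_1 are all 1, so H_0 ≅ Z.
  H_1: rank ker ∂_1 − rank ∂_2 = (30 − 9) − 20 = 1, and ∂_2 has invariant factor 2 > 1, so H_1 ≅ Z ⊕ Z/2Z.
  H_2: rank ker ∂_2 − rank ∂_3 = (20 − 20) − 0 = 0, and there is no ∂_3, so H_2 ≅ 0.

(K is a triangulation of the Klein bottle.)

H_0 ≅ Z,  H_1 ≅ Z ⊕ Z/2Z,  H_2 = 0.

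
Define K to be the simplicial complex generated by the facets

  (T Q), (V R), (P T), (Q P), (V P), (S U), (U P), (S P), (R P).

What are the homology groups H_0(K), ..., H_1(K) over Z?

H_0 ≅ Z,  H_1 ≅ Z^3.

We work with the vertex ordering P < Q < R < S < T < U < V. The simplices of K, each written with vertices in increasing order, are:

  0-simplices (7): P, Q, R, S, T, U, V
  1-simplices (9): PQ, PR, PS, PT, PU, PV, QT, RV, SU

so the chain groups are C_0 ≅ Z^7, C_1 ≅ Z^9.

Boundary ∂_1: C_1 → C_0 is given by ∂[p,q] = [q] − [p].
This gives a 7×9 integer matrix of rank 6; reducing to Smith normal form yields diagonal entries (1,1,1,1,1,1).

Now H_k = ker ∂_k / im ∂_{k+1}, so:

  H_0: rank C_0 − rank ∂_1 = 7 − 6 = 1, and the invariant factors of ∂_1 are all 1, so H_0 = Z.
  H_1: rank ker ∂_1 − rank ∂_2 = (9 − 6) − 0 = 3, and there is no ∂_2, so H_1 = Z^3.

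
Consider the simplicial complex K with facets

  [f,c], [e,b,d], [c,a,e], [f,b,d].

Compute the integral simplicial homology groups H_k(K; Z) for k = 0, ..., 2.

We work with the vertex ordering a < b < c < d < e < f. The simplices of K, each written with vertices in increasing order, are:

  0-simplices (6): a, b, c, d, e, f
  1-simplices (9): ac, ae, bd, be, bf, ce, cf, de, df
  2-simplices (3): ace, bde, bdf

so the chain groups are C_0 ≅ Z^6, C_1 ≅ Z^9, C_2 ≅ Z^3.

∂_1: C_1 → C_0 maps an edge to its endpoints' difference, ∂[p,q] = q − p.
As a 6×9 matrix over Z this has rank 5, with invariant factors (1,1,1,1,1).

Boundary ∂_2: C_2 → C_1 maps a triangle to the signed sum of its edges. For instance
  ∂bdf = df − bf + bd,
  ∂bde = de − be + bd.
As a 9×3 matrix over Z this has rank 3, with invariant factors (1,1,1).

Computing H_k = (kernel of ∂_k) / (image of ∂_{k+1}):

  H_0: rank C_0 − rank ∂_1 = 6 − 5 = 1, and the invariant factors of ∂_1 are all 1, so H_0 = Z.
  H_1: rank ker ∂_1 − rank ∂_2 = (9 − 5) − 3 = 1, and the invariant factors of ∂_2 are all 1, so H_1 = Z.
  H_2: rank ker ∂_2 − rank ∂_3 = (3 − 3) − 0 = 0, and there is no ∂_3, so H_2 = 0.

As a check, the Euler characteristic is 6 − 9 + 3 = 0, which agrees with 1 − 1 + 0 = 0.

H_0 ≅ Z,  H_1 ≅ Z,  H_2 = 0.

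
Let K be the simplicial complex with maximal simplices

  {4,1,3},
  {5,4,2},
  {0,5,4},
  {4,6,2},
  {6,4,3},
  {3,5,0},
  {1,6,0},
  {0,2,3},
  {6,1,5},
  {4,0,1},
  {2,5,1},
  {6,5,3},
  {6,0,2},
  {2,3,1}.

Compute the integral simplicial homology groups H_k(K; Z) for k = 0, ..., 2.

Take the total order 0 < 1 < 2 < 3 < 4 < 5 < 6 on the vertex set. Then K (dimension 2) consists of the simplices:

  0-simplices (7): [0], [1], [2], [3], [4], [5], [6]
  1-simplices (21): [0,1], [0,2], [0,3], [0,4], [0,5], [0,6], [1,2], [1,3], [1,4], [1,5], [1,6], [2,3], [2,4], [2,5], [2,6], [3,4], [3,5], [3,6], [4,5], [4,6], [5,6]
  2-simplices (14): [0,1,4], [0,1,6], [0,2,3], [0,2,6], [0,3,5], [0,4,5], [1,2,3], [1,2,5], [1,3,4], [1,5,6], [2,4,5], [2,4,6], [3,4,6], [3,5,6]

Hence C_0 ≅ Z^7, C_1 ≅ Z^21, C_2 ≅ Z^14.

Boundary ∂_1: C_1 → C_0 maps an edge to its endpoints' difference, ∂[p,q] = q − p. For instance
  ∂[1,5] = [5] − [1].
The resulting 7×21 matrix has rank 6, and its Smith normal form has invariant factors (1,1,1,1,1,1).

Boundary ∂_2: C_2 → C_1 acts by ∂[p,q,r] = [q,r] − [p,r] + [p,q]. For instance
  ∂[2,4,5] = [4,5] − [2,5] + [2,4],
  ∂[3,4,6] = [4,6] − [3,6] + [3,4].
This gives a 21×14 integer matrix of rank 13; reducing to Smith normal form yields diagonal entries (1,1,1,1,1,1,1,1,1,1,1,1,1).

Now H_k = ker ∂_k / im ∂_{k+1}, so:

  H_0: rank C_0 − rank ∂_1 = 7 − 6 = 1, and the invariant factors of ∂_1 are all 1, so H_0 = Z.
  H_1: rank ker ∂_1 − rank ∂_2 = (21 − 6) − 13 = 2, and the invariant factors of ∂_2 are all 1, so H_1 = Z^2.
  H_2: rank ker ∂_2 − rank ∂_3 = (14 − 13) − 0 = 1, and there is no ∂_3, so H_2 = Z.

(K is a triangulation of the torus T^2.)

H_0 ≅ Z,  H_1 ≅ Z^2,  H_2 ≅ Z.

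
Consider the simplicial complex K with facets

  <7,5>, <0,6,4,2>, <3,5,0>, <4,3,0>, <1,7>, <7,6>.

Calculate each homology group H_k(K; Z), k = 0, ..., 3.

Take the total order 0 < 1 < 2 < 3 < 4 < 5 < 6 < 7 on the vertex set. Then K (dimension 3) consists of the simplices:

  0-simplices (8): [0], [1], [2], [3], [4], [5], [6], [7]
  1-simplices (13): [0,2], [0,3], [0,4], [0,5], [0,6], [1,7], [2,4], [2,6], [3,4], [3,5], [4,6], [5,7], [6,7]
  2-simplices (6): [0,2,4], [0,2,6], [0,3,4], [0,3,5], [0,4,6], [2,4,6]
  3-simplices (1): [0,2,4,6]

Hence C_0 ≅ Z^8, C_1 ≅ Z^13, C_2 ≅ Z^6, C_3 ≅ Z^1.

The boundary map ∂_1: C_1 → C_0 sends each edge [p,q] (with p < q) to q − p. For instance
  ∂[0,2] = [2] − [0].
This gives a 8×13 integer matrix of rank 7; reducing to Smith normal form yields diagonal entries (1,1,1,1,1,1,1).

Boundary ∂_2: C_2 → C_1 maps a triangle to the signed sum of its edges. For instance
  ∂[2,4,6] = [4,6] − [2,6] + [2,4],
  ∂[0,3,5] = [3,5] − [0,5] + [0,3].
The 13×6 boundary matrix has rank 5 and Smith normal form diag(1,1,1,1,1).

∂_3: C_3 → C_2 sends each 3-simplex σ to the alternating sum Σ_i (−1)^i (σ with its i-th vertex removed). For instance
  ∂[0,2,4,6] = [2,4,6] − [0,4,6] + [0,2,6] − [0,2,4].
The resulting 6×1 matrix has rank 1, and its Smith normal form has invariant factors (1).

Reading off H_k = ker ∂_k / im ∂_{k+1}:

  H_0: rank C_0 − rank ∂_1 = 8 − 7 = 1, and the invariant factors of ∂_1 are all 1, so H_0 ≅ Z.
  H_1: rank ker ∂_1 − rank ∂_2 = (13 − 7) − 5 = 1, and the invariant factors of ∂_2 are all 1, so H_1 ≅ Z.
  H_2: rank ker ∂_2 − rank ∂_3 = (6 − 5) − 1 = 0, and the invariant factors of ∂_3 are all 1, so H_2 ≅ 0.
  H_3: rank ker ∂_3 − rank ∂_4 = (1 − 1) − 0 = 0, and there is no ∂_4, so H_3 ≅ 0.

As a check, the Euler characteristic is 8 − 13 + 6 − 1 = 0, which agrees with 1 − 1 + 0 − 0 = 0.

H_0 = Z,  H_1 = Z,  H_2 = 0,  H_3 = 0.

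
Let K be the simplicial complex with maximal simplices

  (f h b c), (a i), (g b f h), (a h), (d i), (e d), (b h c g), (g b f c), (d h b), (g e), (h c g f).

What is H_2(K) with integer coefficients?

Fix the vertex order a < b < c < d < e < f < g < h < i and write every simplex with vertices in increasing order. Then dim K = 3 and the simplices of K are:

  0-simplices (9): a, b, c, d, e, f, g, h, i
  1-simplices (17): ah, ai, bc, bd, bf, bg, bh, cf, cg, ch, de, dh, di, eg, fg, fh, gh
  2-simplices (11): bcf, bcg, bch, bdh, bfg, bfh, bgh, cfg, cfh, cgh, fgh
  3-simplices (5): bcfg, bcfh, bcgh, bfgh, cfgh

so the chain groups are C_0 ≅ Z^9, C_1 ≅ Z^17, C_2 ≅ Z^11, C_3 ≅ Z^5.

∂_1: C_1 → C_0 maps an edge to its endpoints' difference, ∂[p,q] = q − p.
As a 9×17 matrix over Z this has rank 8, with invariant factors (1,1,1,1,1,1,1,1).

The boundary map ∂_2: C_2 → C_1 sends each 2-simplex [p,q,r] to [q,r] − [p,r] + [p,q]. For instance
  ∂cfh = fh − ch + cf,
  ∂cgh = gh − ch + cg.
This gives a 17×11 integer matrix of rank 7; reducing to Smith normal form yields diagonal entries (1,1,1,1,1,1,1).

Boundary ∂_3: C_3 → C_2 sends each 3-simplex σ to the alternating sum Σ_i (−1)^i (σ with its i-th vertex removed). For instance
  ∂bcgh = cgh − bgh + bch − bcg,
  ∂bfgh = fgh − bgh + bfh − bfg.
This gives a 11×5 integer matrix of rank 4; reducing to Smith normal form yields diagonal entries (1,1,1,1).

Reading off H_k = ker ∂_k / im ∂_{k+1}:

  H_2: rank ker ∂_2 − rank ∂_3 = (11 − 7) − 4 = 0, and the invariant factors of ∂_3 are all 1, so H_2 ≅ 0.

H_2 = 0.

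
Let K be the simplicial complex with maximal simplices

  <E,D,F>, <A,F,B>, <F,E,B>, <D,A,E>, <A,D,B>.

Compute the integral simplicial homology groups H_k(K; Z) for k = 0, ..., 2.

H_0 ≅ Z,  H_1 ≅ Z,  H_2 = 0.

Take the total order A < B < D < E < F on the vertex set. Then K (dimension 2) consists of the simplices:

  0-simplices (5): A, B, D, E, F
  1-simplices (10): AB, AD, AE, AF, BD, BE, BF, DE, DF, EF
  2-simplices (5): ABD, ABF, ADE, BEF, DEF

so the chain groups are C_0 ≅ Z^5, C_1 ≅ Z^10, C_2 ≅ Z^5.

The boundary map ∂_1: C_1 → C_0 is given by ∂[p,q] = [q] − [p].
The resulting 5×10 matrix has rank 4, and its Smith normal form has invariant factors (1,1,1,1).

Boundary ∂_2: C_2 → C_1 acts by ∂[p,q,r] = [q,r] − [p,r] + [p,q]. For instance
  ∂ADE = DE − AE + AD,
  ∂BEF = EF − BF + BE.
As a 10×5 matrix over Z this has rank 5, with invariant factors (1,1,1,1,1).

Now H_k = ker ∂_k / im ∂_{k+1}, so:

  H_0: rank C_0 − rank ∂_1 = 5 − 4 = 1, and the invariant factors of ∂_1 are all 1, so H_0 ≅ Z.
  H_1: rank ker ∂_1 − rank ∂_2 = (10 − 4) − 5 = 1, and the invariant factors of ∂_2 are all 1, so H_1 ≅ Z.
  H_2: rank ker ∂_2 − rank ∂_3 = (5 − 5) − 0 = 0, and there is no ∂_3, so H_2 ≅ 0.

As a check, the Euler characteristic is 5 − 10 + 5 = 0, which agrees with 1 − 1 + 0 = 0.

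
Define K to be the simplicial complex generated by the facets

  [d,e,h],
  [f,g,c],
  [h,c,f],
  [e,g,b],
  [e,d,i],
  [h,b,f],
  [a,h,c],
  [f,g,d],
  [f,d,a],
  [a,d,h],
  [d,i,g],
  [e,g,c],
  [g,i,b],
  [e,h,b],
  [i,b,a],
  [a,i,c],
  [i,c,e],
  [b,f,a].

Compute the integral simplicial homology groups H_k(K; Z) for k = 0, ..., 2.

We work with the vertex ordering a < b < c < d < e < f < g < h < i. The simplices of K, each written with vertices in increasing order, are:

  0-simplices (9): a, b, c, d, e, f, g, h, i
  1-simplices (27): ab, ac, ad, af, ah, ai, be, bf, bg, bh, bi, ce, cf, cg, ch, ci, de, df, dg, dh, di, eg, eh, ei, fg, fh, gi
  2-simplices (18): abf, abi, ach, aci, adf, adh, beg, beh, bfh, bgi, ceg, cei, cfg, cfh, deh, dei, dfg, dgi

giving chain groups C_0 ≅ Z^9, C_1 ≅ Z^27, C_2 ≅ Z^18.

The boundary map ∂_1: C_1 → C_0 sends each edge [p,q] (with p < q) to q − p.
The resulting 9×27 matrix has rank 8, and its Smith normal form has invariant factors (1,1,1,1,1,1,1,1).

∂_2: C_2 → C_1 sends each 2-simplex [p,q,r] to [q,r] − [p,r] + [p,q]. For instance
  ∂cfh = fh − ch + cf,
  ∂ceg = eg − cg + ce.
The resulting 27×18 matrix has rank 18, and its Smith normal form has invariant factors (1,1,1,1,1,1,1,1,1,1,1,1,1,1,1,1,1,2).

Now H_k = ker ∂_k / im ∂_{k+1}, so:

  H_0: rank C_0 − rank ∂_1 = 9 − 8 = 1, and the invariant factors of ∂_1 are all 1, so H_0 ≅ Z.
  H_1: rank ker ∂_1 − rank ∂_2 = (27 − 8) − 18 = 1, and ∂_2 has invariant factor 2 > 1, so H_1 ≅ Z ⊕ Z/2Z.
  H_2: rank ker ∂_2 − rank ∂_3 = (18 − 18) − 0 = 0, and there is no ∂_3, so H_2 ≅ 0.

(K is a triangulation of the Klein bottle.)

H_0 = Z,  H_1 = Z ⊕ Z/2Z,  H_2 = 0.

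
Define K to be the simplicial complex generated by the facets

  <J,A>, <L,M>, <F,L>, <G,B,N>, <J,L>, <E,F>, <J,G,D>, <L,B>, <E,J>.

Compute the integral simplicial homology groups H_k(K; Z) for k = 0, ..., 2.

Take the total order A < B < D < E < F < G < J < L < M < N on the vertex set. Then K (dimension 2) consists of the simplices:

  0-simplices (10): A, B, D, E, F, G, J, L, M, N
  1-simplices (13): AJ, BG, BL, BN, DG, DJ, EF, EJ, FL, GJ, GN, JL, LM
  2-simplices (2): BGN, DGJ

Hence C_0 ≅ Z^10, C_1 ≅ Z^13, C_2 ≅ Z^2.

The boundary map ∂_1: C_1 → C_0 is given by ∂[p,q] = [q] − [p]. For instance
  ∂BN = N − B.
The 10×13 boundary matrix has rank 9 and Smith normal form diag(1,1,1,1,1,1,1,1,1).

Boundary ∂_2: C_2 → C_1 acts by ∂[p,q,r] = [q,r] − [p,r] + [p,q]. For instance
  ∂DGJ = GJ − DJ + DG,
  ∂BGN = GN − BN + BG.
As a 13×2 matrix over Z this has rank 2, with invariant factors (1,1).

Computing H_k = (kernel of ∂_k) / (image of ∂_{k+1}):

  H_0: rank C_0 − rank ∂_1 = 10 − 9 = 1, and the invariant factors of ∂_1 are all 1, so H_0 = Z.
  H_1: rank ker ∂_1 − rank ∂_2 = (13 − 9) − 2 = 2, and the invariant factors of ∂_2 are all 1, so H_1 = Z^2.
  H_2: rank ker ∂_2 − rank ∂_3 = (2 − 2) − 0 = 0, and there is no ∂_3, so H_2 = 0.

As a check, the Euler characteristic is 10 − 13 + 2 = -1, which agrees with 1 − 2 + 0 = -1.

H_0 ≅ Z,  H_1 ≅ Z^2,  H_2 = 0.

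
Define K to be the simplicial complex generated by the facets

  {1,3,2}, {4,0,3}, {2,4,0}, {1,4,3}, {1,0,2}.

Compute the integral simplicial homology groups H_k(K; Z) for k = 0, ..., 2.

H_0 ≅ Z,  H_1 ≅ Z,  H_2 = 0.

We work with the vertex ordering 0 < 1 < 2 < 3 < 4. The simplices of K, each written with vertices in increasing order, are:

  0-simplices (5): [0], [1], [2], [3], [4]
  1-simplices (10): [0,1], [0,2], [0,3], [0,4], [1,2], [1,3], [1,4], [2,3], [2,4], [3,4]
  2-simplices (5): [0,1,2], [0,2,4], [0,3,4], [1,2,3], [1,3,4]

Hence C_0 ≅ Z^5, C_1 ≅ Z^10, C_2 ≅ Z^5.

The boundary map ∂_1: C_1 → C_0 is given by ∂[p,q] = [q] − [p]. For instance
  ∂[2,4] = [4] − [2].
The 5×10 boundary matrix has rank 4 and Smith normal form diag(1,1,1,1).

The boundary map ∂_2: C_2 → C_1 maps a triangle to the signed sum of its edges. For instance
  ∂[0,1,2] = [1,2] − [0,2] + [0,1],
  ∂[0,3,4] = [3,4] − [0,4] + [0,3].
The resulting 10×5 matrix has rank 5, and its Smith normal form has invariant factors (1,1,1,1,1).

Reading off H_k = ker ∂_k / im ∂_{k+1}:

  H_0: rank C_0 − rank ∂_1 = 5 − 4 = 1, and the invariant factors of ∂_1 are all 1, so H_0 ≅ Z.
  H_1: rank ker ∂_1 − rank ∂_2 = (10 − 4) − 5 = 1, and the invariant factors of ∂_2 are all 1, so H_1 ≅ Z.
  H_2: rank ker ∂_2 − rank ∂_3 = (5 − 5) − 0 = 0, and there is no ∂_3, so H_2 ≅ 0.

(K is a triangulation of the Möbius band.)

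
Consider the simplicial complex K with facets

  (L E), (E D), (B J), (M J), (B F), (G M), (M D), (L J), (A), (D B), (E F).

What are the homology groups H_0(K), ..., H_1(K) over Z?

Fix the vertex order A < B < D < E < F < G < J < L < M and write every simplex with vertices in increasing order. Then dim K = 1 and the simplices of K are:

  0-simplices (9): A, B, D, E, F, G, J, L, M
  1-simplices (10): BD, BF, BJ, DE, DM, EF, EL, GM, JL, JM

Hence C_0 ≅ Z^9, C_1 ≅ Z^10.

∂_1: C_1 → C_0 maps an edge to its endpoints' difference, ∂[p,q] = q − p. For instance
  ∂BF = F − B.
As a 9×10 matrix over Z this has rank 7, with invariant factors (1,1,1,1,1,1,1).

Computing H_k = (kernel of ∂_k) / (image of ∂_{k+1}):

  H_0: rank C_0 − rank ∂_1 = 9 − 7 = 2, and the invariant factors of ∂_1 are all 1, so H_0 = Z^2.
  H_1: rank ker ∂_1 − rank ∂_2 = (10 − 7) − 0 = 3, and there is no ∂_2, so H_1 = Z^3.

As a check, the Euler characteristic is 9 − 10 = -1, which agrees with 2 − 3 = -1.

H_0 = Z^2,  H_1 = Z^3.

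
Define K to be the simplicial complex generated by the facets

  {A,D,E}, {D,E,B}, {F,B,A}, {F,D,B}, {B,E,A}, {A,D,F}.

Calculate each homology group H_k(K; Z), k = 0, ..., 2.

H_0 = Z,  H_1 = 0,  H_2 = Z.

We work with the vertex ordering A < B < D < E < F. The simplices of K, each written with vertices in increasing order, are:

  0-simplices (5): A, B, D, E, F
  1-simplices (9): AB, AD, AE, AF, BD, BE, BF, DE, DF
  2-simplices (6): ABE, ABF, ADE, ADF, BDE, BDF

giving chain groups C_0 ≅ Z^5, C_1 ≅ Z^9, C_2 ≅ Z^6.

Boundary ∂_1: C_1 → C_0 sends each edge [p,q] (with p < q) to q − p.
The resulting 5×9 matrix has rank 4, and its Smith normal form has invariant factors (1,1,1,1).

The boundary map ∂_2: C_2 → C_1 sends each 2-simplex [p,q,r] to [q,r] − [p,r] + [p,q]. For instance
  ∂ABE = BE − AE + AB,
  ∂BDF = DF − BF + BD.
This gives a 9×6 integer matrix of rank 5; reducing to Smith normal form yields diagonal entries (1,1,1,1,1).

Computing H_k = (kernel of ∂_k) / (image of ∂_{k+1}):

  H_0: rank C_0 − rank ∂_1 = 5 − 4 = 1, and the invariant factors of ∂_1 are all 1, so H_0 ≅ Z.
  H_1: rank ker ∂_1 − rank ∂_2 = (9 − 4) − 5 = 0, and the invariant factors of ∂_2 are all 1, so H_1 ≅ 0.
  H_2: rank ker ∂_2 − rank ∂_3 = (6 − 5) − 0 = 1, and there is no ∂_3, so H_2 ≅ Z.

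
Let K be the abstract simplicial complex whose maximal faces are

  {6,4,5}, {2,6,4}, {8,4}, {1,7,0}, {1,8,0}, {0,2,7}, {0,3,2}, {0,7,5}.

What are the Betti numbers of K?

Take the total order 0 < 1 < 2 < 3 < 4 < 5 < 6 < 7 < 8 on the vertex set. Then K (dimension 2) consists of the simplices:

  0-simplices (9): [0], [1], [2], [3], [4], [5], [6], [7], [8]
  1-simplices (17): [0,1], [0,2], [0,3], [0,5], [0,7], [0,8], [1,7], [1,8], [2,3], [2,4], [2,6], [2,7], [4,5], [4,6], [4,8], [5,6], [5,7]
  2-simplices (7): [0,1,7], [0,1,8], [0,2,3], [0,2,7], [0,5,7], [2,4,6], [4,5,6]

giving chain groups C_0 ≅ Z^9, C_1 ≅ Z^17, C_2 ≅ Z^7.

The boundary map ∂_1: C_1 → C_0 is given by ∂[p,q] = [q] − [p].
The resulting 9×17 matrix has rank 8, and its Smith normal form has invariant factors (1,1,1,1,1,1,1,1).

The boundary map ∂_2: C_2 → C_1 sends each 2-simplex [p,q,r] to [q,r] − [p,r] + [p,q]. For instance
  ∂[0,1,8] = [1,8] − [0,8] + [0,1],
  ∂[0,2,3] = [2,3] − [0,3] + [0,2].
As a 17×7 matrix over Z this has rank 7, with invariant factors (1,1,1,1,1,1,1).

Computing H_k = (kernel of ∂_k) / (image of ∂_{k+1}):

  H_0: rank C_0 − rank ∂_1 = 9 − 8 = 1, and the invariant factors of ∂_1 are all 1, so H_0 = Z.
  H_1: rank ker ∂_1 − rank ∂_2 = (17 − 8) − 7 = 2, and the invariant factors of ∂_2 are all 1, so H_1 = Z^2.
  H_2: rank ker ∂_2 − rank ∂_3 = (7 − 7) − 0 = 0, and there is no ∂_3, so H_2 = 0.

Hence the Betti numbers are b_0 = 1, b_1 = 2, b_2 = 0.

b_0 = 1, b_1 = 2, b_2 = 0.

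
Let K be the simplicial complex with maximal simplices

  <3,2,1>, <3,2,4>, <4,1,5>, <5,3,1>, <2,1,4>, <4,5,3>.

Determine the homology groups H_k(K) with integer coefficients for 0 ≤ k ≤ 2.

H_0 ≅ Z,  H_1 = 0,  H_2 ≅ Z.

Order the vertices as 1 < 2 < 3 < 4 < 5. Listing each simplex with vertices in this order, K has dimension 2 with simplices:

  0-simplices (5): [1], [2], [3], [4], [5]
  1-simplices (9): [1,2], [1,3], [1,4], [1,5], [2,3], [2,4], [3,4], [3,5], [4,5]
  2-simplices (6): [1,2,3], [1,2,4], [1,3,5], [1,4,5], [2,3,4], [3,4,5]

Hence C_0 ≅ Z^5, C_1 ≅ Z^9, C_2 ≅ Z^6.

The boundary map ∂_1: C_1 → C_0 is given by ∂[p,q] = [q] − [p]. For instance
  ∂[1,5] = [5] − [1].
The 5×9 boundary matrix has rank 4 and Smith normal form diag(1,1,1,1).

∂_2: C_2 → C_1 maps a triangle to the signed sum of its edges. For instance
  ∂[1,3,5] = [3,5] − [1,5] + [1,3],
  ∂[1,4,5] = [4,5] − [1,5] + [1,4].
The resulting 9×6 matrix has rank 5, and its Smith normal form has invariant factors (1,1,1,1,1).

Now H_k = ker ∂_k / im ∂_{k+1}, so:

  H_0: rank C_0 − rank ∂_1 = 5 − 4 = 1, and the invariant factors of ∂_1 are all 1, so H_0 ≅ Z.
  H_1: rank ker ∂_1 − rank ∂_2 = (9 − 4) − 5 = 0, and the invariant factors of ∂_2 are all 1, so H_1 ≅ 0.
  H_2: rank ker ∂_2 − rank ∂_3 = (6 − 5) − 0 = 1, and there is no ∂_3, so H_2 ≅ Z.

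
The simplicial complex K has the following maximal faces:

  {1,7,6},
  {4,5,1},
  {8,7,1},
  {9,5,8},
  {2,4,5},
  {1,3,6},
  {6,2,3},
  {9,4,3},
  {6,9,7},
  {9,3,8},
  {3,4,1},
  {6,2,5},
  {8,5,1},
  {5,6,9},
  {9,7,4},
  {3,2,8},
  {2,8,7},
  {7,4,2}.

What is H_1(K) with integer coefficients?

H_1 ≅ Z^2.

Take the total order 1 < 2 < 3 < 4 < 5 < 6 < 7 < 8 < 9 on the vertex set. Then K (dimension 2) consists of the simplices:

  0-simplices (9): [1], [2], [3], [4], [5], [6], [7], [8], [9]
  1-simplices (27): (27 of them)
  2-simplices (18): [1,3,4], [1,3,6], [1,4,5], [1,5,8], [1,6,7], [1,7,8], [2,3,6], [2,3,8], [2,4,5], [2,4,7], [2,5,6], [2,7,8], [3,4,9], [3,8,9], [4,7,9], [5,6,9], [5,8,9], [6,7,9]

so the chain groups are C_0 ≅ Z^9, C_1 ≅ Z^27, C_2 ≅ Z^18.

Boundary ∂_1: C_1 → C_0 sends each edge [p,q] (with p < q) to q − p. For instance
  ∂[6,7] = [7] − [6].
This gives a 9×27 integer matrix of rank 8; reducing to Smith normal form yields diagonal entries (1,1,1,1,1,1,1,1).

The boundary map ∂_2: C_2 → C_1 maps a triangle to the signed sum of its edges. For instance
  ∂[3,4,9] = [4,9] − [3,9] + [3,4],
  ∂[3,8,9] = [8,9] − [3,9] + [3,8].
The 27×18 boundary matrix has rank 17 and Smith normal form diag(1,1,1,1,1,1,1,1,1,1,1,1,1,1,1,1,1).

Now H_k = ker ∂_k / im ∂_{k+1}, so:

  H_1: rank ker ∂_1 − rank ∂_2 = (27 − 8) − 17 = 2, and the invariant factors of ∂_2 are all 1, so H_1 = Z^2.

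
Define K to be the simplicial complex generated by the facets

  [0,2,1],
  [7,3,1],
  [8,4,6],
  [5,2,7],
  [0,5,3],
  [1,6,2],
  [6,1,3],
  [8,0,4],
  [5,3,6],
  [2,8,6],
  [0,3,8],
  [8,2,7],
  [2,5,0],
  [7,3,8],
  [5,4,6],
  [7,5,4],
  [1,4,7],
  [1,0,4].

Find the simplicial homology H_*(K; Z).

We work with the vertex ordering 0 < 1 < 2 < 3 < 4 < 5 < 6 < 7 < 8. The simplices of K, each written with vertices in increasing order, are:

  0-simplices (9): [0], [1], [2], [3], [4], [5], [6], [7], [8]
  1-simplices (27): (27 of them)
  2-simplices (18): [0,1,2], [0,1,4], [0,2,5], [0,3,5], [0,3,8], [0,4,8], [1,2,6], [1,3,6], [1,3,7], [1,4,7], [2,5,7], [2,6,8], [2,7,8], [3,5,6], [3,7,8], [4,5,6], [4,5,7], [4,6,8]

giving chain groups C_0 ≅ Z^9, C_1 ≅ Z^27, C_2 ≅ Z^18.

∂_1: C_1 → C_0 sends each edge [p,q] (with p < q) to q − p.
The resulting 9×27 matrix has rank 8, and its Smith normal form has invariant factors (1,1,1,1,1,1,1,1).

Boundary ∂_2: C_2 → C_1 sends each 2-simplex [p,q,r] to [q,r] − [p,r] + [p,q]. For instance
  ∂[2,7,8] = [7,8] − [2,8] + [2,7],
  ∂[1,3,6] = [3,6] − [1,6] + [1,3].
The resulting 27×18 matrix has rank 17, and its Smith normal form has invariant factors (1,1,1,1,1,1,1,1,1,1,1,1,1,1,1,1,1).

Now H_k = ker ∂_k / im ∂_{k+1}, so:

  H_0: rank C_0 − rank ∂_1 = 9 − 8 = 1, and the invariant factors of ∂_1 are all 1, so H_0 ≅ Z.
  H_1: rank ker ∂_1 − rank ∂_2 = (27 − 8) − 17 = 2, and the invariant factors of ∂_2 are all 1, so H_1 ≅ Z^2.
  H_2: rank ker ∂_2 − rank ∂_3 = (18 − 17) − 0 = 1, and there is no ∂_3, so H_2 ≅ Z.

As a check, the Euler characteristic is 9 − 27 + 18 = 0, which agrees with 1 − 2 + 1 = 0.

H_0 = Z,  H_1 = Z^2,  H_2 = Z.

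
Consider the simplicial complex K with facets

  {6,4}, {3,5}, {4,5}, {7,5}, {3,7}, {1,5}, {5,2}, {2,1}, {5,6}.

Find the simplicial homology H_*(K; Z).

K has 7 vertices, 9 edges.
rank ∂_0 = 0, rank ∂_1 = 6 ⇒ b_0 = 7 − 0 − 6 = 1; all invariant factors of ∂_1 are 1 so no torsion. So H_0 ≅ Z.
rank ∂_1 = 6, rank ∂_2 = 0 ⇒ b_1 = 9 − 6 − 0 = 3. So H_1 ≅ Z^3.

H_0 = Z,  H_1 = Z^3.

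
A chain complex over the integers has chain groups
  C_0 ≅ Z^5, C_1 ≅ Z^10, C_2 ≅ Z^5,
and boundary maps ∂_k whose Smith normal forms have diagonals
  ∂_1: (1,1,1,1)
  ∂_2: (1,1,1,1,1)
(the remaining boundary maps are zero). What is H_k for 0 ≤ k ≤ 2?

H_0: b_0 = 5 − 0 − 4 = 1; torsion from ∂_1 factors > 1: none. So H_0 = Z.
H_1: b_1 = 10 − 4 − 5 = 1; torsion from ∂_2 factors > 1: none. So H_1 = Z.
H_2: b_2 = 5 − 5 − 0 = 0; torsion from ∂_3 factors > 1: none. So H_2 = 0.

H_0 = Z,  H_1 = Z,  H_2 = 0.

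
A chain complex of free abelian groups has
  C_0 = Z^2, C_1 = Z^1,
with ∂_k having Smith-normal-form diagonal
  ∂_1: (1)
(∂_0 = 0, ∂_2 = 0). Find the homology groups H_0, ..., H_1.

H_0 = Z,  H_1 = 0.

H_0: b_0 = 2 − 0 − 1 = 1; torsion from ∂_1 factors > 1: none. So H_0 = Z.
H_1: b_1 = 1 − 1 − 0 = 0; torsion from ∂_2 factors > 1: none. So H_1 = 0.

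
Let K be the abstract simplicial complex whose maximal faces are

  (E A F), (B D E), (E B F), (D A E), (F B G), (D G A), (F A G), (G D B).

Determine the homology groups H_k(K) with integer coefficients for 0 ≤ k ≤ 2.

H_0 = Z,  H_1 = 0,  H_2 = Z.

Take the total order A < B < D < E < F < G on the vertex set. Then K (dimension 2) consists of the simplices:

  0-simplices (6): A, B, D, E, F, G
  1-simplices (12): AD, AE, AF, AG, BD, BE, BF, BG, DE, DG, EF, FG
  2-simplices (8): ADE, ADG, AEF, AFG, BDE, BDG, BEF, BFG

so the chain groups are C_0 ≅ Z^6, C_1 ≅ Z^12, C_2 ≅ Z^8.

The boundary map ∂_1: C_1 → C_0 is given by ∂[p,q] = [q] − [p]. For instance
  ∂AE = E − A.
The resulting 6×12 matrix has rank 5, and its Smith normal form has invariant factors (1,1,1,1,1).

Boundary ∂_2: C_2 → C_1 sends each 2-simplex [p,q,r] to [q,r] − [p,r] + [p,q]. For instance
  ∂ADG = DG − AG + AD,
  ∂ADE = DE − AE + AD.
This gives a 12×8 integer matrix of rank 7; reducing to Smith normal form yields diagonal entries (1,1,1,1,1,1,1).

Computing H_k = (kernel of ∂_k) / (image of ∂_{k+1}):

  H_0: rank C_0 − rank ∂_1 = 6 − 5 = 1, and the invariant factors of ∂_1 are all 1, so H_0 = Z.
  H_1: rank ker ∂_1 − rank ∂_2 = (12 − 5) − 7 = 0, and the invariant factors of ∂_2 are all 1, so H_1 = 0.
  H_2: rank ker ∂_2 − rank ∂_3 = (8 − 7) − 0 = 1, and there is no ∂_3, so H_2 = Z.

As a check, the Euler characteristic is 6 − 12 + 8 = 2, which agrees with 1 − 0 + 1 = 2.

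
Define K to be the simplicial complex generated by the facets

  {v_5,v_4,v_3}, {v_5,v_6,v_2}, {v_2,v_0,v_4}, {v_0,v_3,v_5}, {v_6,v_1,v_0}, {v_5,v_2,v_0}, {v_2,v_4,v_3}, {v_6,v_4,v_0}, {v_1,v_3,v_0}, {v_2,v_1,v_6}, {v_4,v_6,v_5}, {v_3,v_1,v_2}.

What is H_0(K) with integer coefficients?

K has 7 vertices, 18 edges, 12 triangles.
rank ∂_0 = 0, rank ∂_1 = 6 ⇒ b_0 = 7 − 0 − 6 = 1; all invariant factors of ∂_1 are 1 so no torsion. So H_0 ≅ Z.

H_0 = Z.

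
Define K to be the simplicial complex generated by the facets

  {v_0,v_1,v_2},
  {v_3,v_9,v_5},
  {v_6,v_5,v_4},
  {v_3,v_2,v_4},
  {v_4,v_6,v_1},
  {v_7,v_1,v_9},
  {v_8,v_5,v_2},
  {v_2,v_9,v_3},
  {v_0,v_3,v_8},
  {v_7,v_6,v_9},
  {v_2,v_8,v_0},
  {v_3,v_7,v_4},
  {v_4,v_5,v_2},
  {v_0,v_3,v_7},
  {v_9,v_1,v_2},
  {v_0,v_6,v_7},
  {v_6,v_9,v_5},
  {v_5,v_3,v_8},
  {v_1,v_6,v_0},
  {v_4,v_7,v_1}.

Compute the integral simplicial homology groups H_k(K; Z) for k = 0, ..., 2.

K has 10 vertices, 30 edges, 20 triangles.
rank ∂_0 = 0, rank ∂_1 = 9 ⇒ b_0 = 10 − 0 − 9 = 1; all invariant factors of ∂_1 are 1 so no torsion. So H_0 = Z.
rank ∂_1 = 9, rank ∂_2 = 20 ⇒ b_1 = 30 − 9 − 20 = 1; ∂_2 has invariant factor(s) [2] giving torsion. So H_1 = Z ⊕ Z/2.
rank ∂_2 = 20, rank ∂_3 = 0 ⇒ b_2 = 20 − 20 − 0 = 0. So H_2 = 0.

H_0 ≅ Z,  H_1 ≅ Z ⊕ Z/2,  H_2 = 0.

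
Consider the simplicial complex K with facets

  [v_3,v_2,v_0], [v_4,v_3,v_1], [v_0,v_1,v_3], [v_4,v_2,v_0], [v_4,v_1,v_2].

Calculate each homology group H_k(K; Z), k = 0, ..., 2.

H_0 ≅ Z,  H_1 ≅ Z,  H_2 = 0.

We work with the vertex ordering v_0 < v_1 < v_2 < v_3 < v_4. The simplices of K, each written with vertices in increasing order, are:

  0-simplices (5): [v_0], [v_1], [v_2], [v_3], [v_4]
  1-simplices (10): [v_0,v_1], [v_0,v_2], [v_0,v_3], [v_0,v_4], [v_1,v_2], [v_1,v_3], [v_1,v_4], [v_2,v_3], [v_2,v_4], [v_3,v_4]
  2-simplices (5): [v_0,v_1,v_3], [v_0,v_2,v_3], [v_0,v_2,v_4], [v_1,v_2,v_4], [v_1,v_3,v_4]

so the chain groups are C_0 ≅ Z^5, C_1 ≅ Z^10, C_2 ≅ Z^5.

∂_1: C_1 → C_0 maps an edge to its endpoints' difference, ∂[p,q] = q − p. For instance
  ∂[v_3,v_4] = [v_4] − [v_3].
The resulting 5×10 matrix has rank 4, and its Smith normal form has invariant factors (1,1,1,1).

The boundary map ∂_2: C_2 → C_1 acts by ∂[p,q,r] = [q,r] − [p,r] + [p,q]. For instance
  ∂[v_0,v_2,v_4] = [v_2,v_4] − [v_0,v_4] + [v_0,v_2],
  ∂[v_0,v_1,v_3] = [v_1,v_3] − [v_0,v_3] + [v_0,v_1].
As a 10×5 matrix over Z this has rank 5, with invariant factors (1,1,1,1,1).

Computing H_k = (kernel of ∂_k) / (image of ∂_{k+1}):

  H_0: rank C_0 − rank ∂_1 = 5 − 4 = 1, and the invariant factors of ∂_1 are all 1, so H_0 ≅ Z.
  H_1: rank ker ∂_1 − rank ∂_2 = (10 − 4) − 5 = 1, and the invariant factors of ∂_2 are all 1, so H_1 ≅ Z.
  H_2: rank ker ∂_2 − rank ∂_3 = (5 − 5) − 0 = 0, and there is no ∂_3, so H_2 ≅ 0.

As a check, the Euler characteristic is 5 − 10 + 5 = 0, which agrees with 1 − 1 + 0 = 0.
(K is a triangulation of the Möbius band.)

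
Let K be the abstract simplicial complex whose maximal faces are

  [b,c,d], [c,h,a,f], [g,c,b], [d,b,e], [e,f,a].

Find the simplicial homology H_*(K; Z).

H_0 = Z,  H_1 = Z,  H_2 = 0,  H_3 = 0.

Fix the vertex order a < b < c < d < e < f < g < h and write every simplex with vertices in increasing order. Then dim K = 3 and the simplices of K are:

  0-simplices (8): a, b, c, d, e, f, g, h
  1-simplices (15): ac, ae, af, ah, bc, bd, be, bg, cd, cf, cg, ch, de, ef, fh
  2-simplices (8): acf, ach, aef, afh, bcd, bcg, bde, cfh
  3-simplices (1): acfh

giving chain groups C_0 ≅ Z^8, C_1 ≅ Z^15, C_2 ≅ Z^8, C_3 ≅ Z^1.

The boundary map ∂_1: C_1 → C_0 sends each edge [p,q] (with p < q) to q − p. For instance
  ∂ac = c − a.
As a 8×15 matrix over Z this has rank 7, with invariant factors (1,1,1,1,1,1,1).

The boundary map ∂_2: C_2 → C_1 acts by ∂[p,q,r] = [q,r] − [p,r] + [p,q]. For instance
  ∂bcg = cg − bg + bc,
  ∂aef = ef − af + ae.
This gives a 15×8 integer matrix of rank 7; reducing to Smith normal form yields diagonal entries (1,1,1,1,1,1,1).

The boundary map ∂_3: C_3 → C_2 sends each 3-simplex σ to the alternating sum Σ_i (−1)^i (σ with its i-th vertex removed). For instance
  ∂acfh = cfh − afh + ach − acf.
As a 8×1 matrix over Z this has rank 1, with invariant factors (1).

Computing H_k = (kernel of ∂_k) / (image of ∂_{k+1}):

  H_0: rank C_0 − rank ∂_1 = 8 − 7 = 1, and the invariant factors of ∂_1 are all 1, so H_0 = Z.
  H_1: rank ker ∂_1 − rank ∂_2 = (15 − 7) − 7 = 1, and the invariant factors of ∂_2 are all 1, so H_1 = Z.
  H_2: rank ker ∂_2 − rank ∂_3 = (8 − 7) − 1 = 0, and the invariant factors of ∂_3 are all 1, so H_2 = 0.
  H_3: rank ker ∂_3 − rank ∂_4 = (1 − 1) − 0 = 0, and there is no ∂_4, so H_3 = 0.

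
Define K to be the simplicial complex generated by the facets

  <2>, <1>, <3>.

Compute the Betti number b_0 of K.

Order the vertices as 1 < 2 < 3. Listing each simplex with vertices in this order, K has dimension 0 with simplices:

  0-simplices (3): [1], [2], [3]

Hence C_0 ≅ Z^3.

Computing H_k = (kernel of ∂_k) / (image of ∂_{k+1}):

  H_0: rank C_0 − rank ∂_1 = 3 − 0 = 3, and there is no ∂_1, so H_0 = Z^3.

Hence the Betti numbers are b_0 = 3.

b_0 = 3.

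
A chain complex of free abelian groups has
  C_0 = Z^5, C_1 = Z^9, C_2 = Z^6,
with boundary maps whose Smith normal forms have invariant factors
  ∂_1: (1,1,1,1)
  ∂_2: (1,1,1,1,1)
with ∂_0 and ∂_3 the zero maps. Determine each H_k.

H_0 = Z,  H_1 = 0,  H_2 = Z.

H_0: b_0 = 5 − 0 − 4 = 1; torsion from ∂_1 factors > 1: none. So H_0 = Z.
H_1: b_1 = 9 − 4 − 5 = 0; torsion from ∂_2 factors > 1: none. So H_1 = 0.
H_2: b_2 = 6 − 5 − 0 = 1; torsion from ∂_3 factors > 1: none. So H_2 = Z.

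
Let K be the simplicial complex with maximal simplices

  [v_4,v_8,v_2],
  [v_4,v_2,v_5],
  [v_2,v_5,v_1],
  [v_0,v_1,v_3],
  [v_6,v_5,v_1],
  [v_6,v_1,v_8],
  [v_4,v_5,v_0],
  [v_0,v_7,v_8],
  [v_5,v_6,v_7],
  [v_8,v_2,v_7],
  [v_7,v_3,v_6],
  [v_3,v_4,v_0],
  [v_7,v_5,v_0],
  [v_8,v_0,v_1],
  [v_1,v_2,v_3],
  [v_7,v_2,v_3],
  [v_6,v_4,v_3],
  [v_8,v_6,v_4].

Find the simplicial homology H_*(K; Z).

H_0 = Z,  H_1 = Z^2,  H_2 = Z.

We work with the vertex ordering v_0 < v_1 < v_2 < v_3 < v_4 < v_5 < v_6 < v_7 < v_8. The simplices of K, each written with vertices in increasing order, are:

  0-simplices (9): [v_0], [v_1], [v_2], [v_3], [v_4], [v_5], [v_6], [v_7], [v_8]
  1-simplices (27): (27 of them)
  2-simplices (18): (18 of them)

so the chain groups are C_0 ≅ Z^9, C_1 ≅ Z^27, C_2 ≅ Z^18.

The boundary map ∂_1: C_1 → C_0 is given by ∂[p,q] = [q] − [p]. For instance
  ∂[v_1,v_8] = [v_8] − [v_1].
The 9×27 boundary matrix has rank 8 and Smith normal form diag(1,1,1,1,1,1,1,1).

∂_2: C_2 → C_1 maps a triangle to the signed sum of its edges. For instance
  ∂[v_0,v_1,v_8] = [v_1,v_8] − [v_0,v_8] + [v_0,v_1],
  ∂[v_1,v_6,v_8] = [v_6,v_8] − [v_1,v_8] + [v_1,v_6].
The resulting 27×18 matrix has rank 17, and its Smith normal form has invariant factors (1,1,1,1,1,1,1,1,1,1,1,1,1,1,1,1,1).

Computing H_k = (kernel of ∂_k) / (image of ∂_{k+1}):

  H_0: rank C_0 − rank ∂_1 = 9 − 8 = 1, and the invariant factors of ∂_1 are all 1, so H_0 ≅ Z.
  H_1: rank ker ∂_1 − rank ∂_2 = (27 − 8) − 17 = 2, and the invariant factors of ∂_2 are all 1, so H_1 ≅ Z^2.
  H_2: rank ker ∂_2 − rank ∂_3 = (18 − 17) − 0 = 1, and there is no ∂_3, so H_2 ≅ Z.

(K is a triangulation of the torus T^2.)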